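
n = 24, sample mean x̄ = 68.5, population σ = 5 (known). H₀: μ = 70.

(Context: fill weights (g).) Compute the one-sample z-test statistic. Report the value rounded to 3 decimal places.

SE = σ/√n = 5/√24 = 1.0206
z = (x̄−μ₀)/SE = (68.5−70)/1.0206 = -1.4697

test statistic = -1.470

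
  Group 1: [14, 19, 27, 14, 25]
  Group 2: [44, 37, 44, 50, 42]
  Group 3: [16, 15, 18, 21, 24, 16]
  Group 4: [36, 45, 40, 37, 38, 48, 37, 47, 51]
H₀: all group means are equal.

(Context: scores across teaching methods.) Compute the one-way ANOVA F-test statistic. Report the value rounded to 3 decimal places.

Group means [19.80, 43.40, 18.33, 42.11], grand mean 32.200
SSB = Σnᵢ(x̄ᵢ−x̄)² = 3433.778; SSW = ΣΣ(x−x̄ᵢ)² = 552.222
MSB = 3433.778/3 = 1144.5926; MSW = 552.222/21 = 26.2963
F = MSB/MSW = 43.5268
df = (3, 21)

test statistic = 43.527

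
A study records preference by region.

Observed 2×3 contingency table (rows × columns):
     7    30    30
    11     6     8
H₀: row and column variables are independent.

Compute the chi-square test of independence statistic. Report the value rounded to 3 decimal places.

Row totals [67, 25], col totals [18, 36, 38], n=92
χ² = (7−13.11)²/13.11 + (30−26.22)²/26.22 + (30−27.67)²/27.67 + (11−4.89)²/4.89 + (6−9.78)²/9.78 + (8−10.33)²/10.33 = 13.2036
df = 2

test statistic = 13.204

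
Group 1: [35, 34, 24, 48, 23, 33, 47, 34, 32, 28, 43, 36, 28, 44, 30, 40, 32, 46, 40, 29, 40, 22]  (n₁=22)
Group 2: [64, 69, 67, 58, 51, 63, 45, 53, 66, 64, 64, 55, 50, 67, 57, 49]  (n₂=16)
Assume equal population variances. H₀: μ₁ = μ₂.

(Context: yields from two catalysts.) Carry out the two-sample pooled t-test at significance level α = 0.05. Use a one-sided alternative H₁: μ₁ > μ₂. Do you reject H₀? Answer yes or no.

reject H₀: no

x̄₁=34.909, s₁=7.782, n₁=22
x̄₂=58.875, s₂=7.597, n₂=16
s_p² = [21·7.782² + 15·7.597²]/36 = 59.3769
SE = √(s_p²·(1/22+1/16)) = 2.5318
t = (34.909−58.875)/2.5318 = -9.4660
df = 36
p-value (one-sided, H₁ greater) = 1.00000
At α=0.05: p ≥ α → fail to reject H₀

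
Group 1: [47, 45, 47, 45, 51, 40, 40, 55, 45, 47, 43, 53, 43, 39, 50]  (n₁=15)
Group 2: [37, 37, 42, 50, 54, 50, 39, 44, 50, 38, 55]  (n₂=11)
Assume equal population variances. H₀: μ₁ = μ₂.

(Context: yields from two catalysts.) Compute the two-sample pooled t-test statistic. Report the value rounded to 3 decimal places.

x̄₁=46.000, s₁=4.751, n₁=15
x̄₂=45.091, s₂=6.920, n₂=11
s_p² = [14·4.751² + 10·6.920²]/24 = 33.1212
SE = √(s_p²·(1/15+1/11)) = 2.2845
t = (46.000−45.091)/2.2845 = 0.3979
df = 24

test statistic = 0.398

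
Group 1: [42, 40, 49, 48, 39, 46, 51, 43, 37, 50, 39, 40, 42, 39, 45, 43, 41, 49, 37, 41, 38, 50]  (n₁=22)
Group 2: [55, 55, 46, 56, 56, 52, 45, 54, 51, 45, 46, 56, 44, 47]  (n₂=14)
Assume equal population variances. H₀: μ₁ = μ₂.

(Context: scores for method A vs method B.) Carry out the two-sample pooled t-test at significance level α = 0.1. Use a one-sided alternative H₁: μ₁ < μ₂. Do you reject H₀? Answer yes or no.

reject H₀: yes

x̄₁=43.136, s₁=4.601, n₁=22
x̄₂=50.571, s₂=4.815, n₂=14
s_p² = [21·4.601² + 13·4.815²]/34 = 21.9417
SE = √(s_p²·(1/22+1/14)) = 1.6014
t = (43.136−50.571)/1.6014 = -4.6427
df = 34
p-value (one-sided, H₁ less) = 0.00002
At α=0.1: p < α → reject H₀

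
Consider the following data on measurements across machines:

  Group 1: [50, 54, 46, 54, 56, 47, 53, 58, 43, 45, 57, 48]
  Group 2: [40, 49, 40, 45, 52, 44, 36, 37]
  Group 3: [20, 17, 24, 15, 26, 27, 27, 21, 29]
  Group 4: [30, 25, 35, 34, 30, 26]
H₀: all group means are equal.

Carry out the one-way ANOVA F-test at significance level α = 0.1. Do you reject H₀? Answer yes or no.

reject H₀: yes

Group means [50.92, 42.88, 22.89, 30.00], grand mean 38.286
SSB = Σnᵢ(x̄ᵢ−x̄)² = 4628.462; SSW = ΣΣ(x−x̄ᵢ)² = 780.681
MSB = 4628.462/3 = 1542.8208; MSW = 780.681/31 = 25.1832
F = MSB/MSW = 61.2638
df = (3, 31)
p-value (upper-tail) = 0.00000
At α=0.1: p < α → reject H₀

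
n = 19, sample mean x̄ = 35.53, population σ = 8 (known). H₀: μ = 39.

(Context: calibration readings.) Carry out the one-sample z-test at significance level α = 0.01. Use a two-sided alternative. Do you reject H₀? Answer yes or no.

reject H₀: no

SE = σ/√n = 8/√19 = 1.8353
z = (x̄−μ₀)/SE = (35.53−39)/1.8353 = -1.8907
p-value (two-sided) = 0.05867
At α=0.01: p ≥ α → fail to reject H₀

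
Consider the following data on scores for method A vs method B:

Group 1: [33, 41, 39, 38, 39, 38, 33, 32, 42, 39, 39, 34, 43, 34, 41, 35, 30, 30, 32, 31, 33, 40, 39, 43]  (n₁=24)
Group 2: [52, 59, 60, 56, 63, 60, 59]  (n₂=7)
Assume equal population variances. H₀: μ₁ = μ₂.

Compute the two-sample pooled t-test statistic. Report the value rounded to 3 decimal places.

test statistic = -12.454

x̄₁=36.583, s₁=4.221, n₁=24
x̄₂=58.429, s₂=3.505, n₂=7
s_p² = [23·4.221² + 6·3.505²]/29 = 16.6741
SE = √(s_p²·(1/24+1/7)) = 1.7541
t = (36.583−58.429)/1.7541 = -12.4540
df = 29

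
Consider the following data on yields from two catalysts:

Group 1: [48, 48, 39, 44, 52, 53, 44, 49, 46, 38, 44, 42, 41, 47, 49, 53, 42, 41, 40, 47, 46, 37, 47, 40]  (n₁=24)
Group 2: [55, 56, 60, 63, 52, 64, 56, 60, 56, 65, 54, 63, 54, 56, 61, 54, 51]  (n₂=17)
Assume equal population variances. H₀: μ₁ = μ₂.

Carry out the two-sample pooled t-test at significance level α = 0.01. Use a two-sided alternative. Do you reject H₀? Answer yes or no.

x̄₁=44.875, s₁=4.628, n₁=24
x̄₂=57.647, s₂=4.387, n₂=17
s_p² = [23·4.628² + 16·4.387²]/39 = 20.5258
SE = √(s_p²·(1/24+1/17)) = 1.4362
t = (44.875−57.647)/1.4362 = -8.8930
df = 39
p-value (two-sided) = 0.00000
At α=0.01: p < α → reject H₀

reject H₀: yes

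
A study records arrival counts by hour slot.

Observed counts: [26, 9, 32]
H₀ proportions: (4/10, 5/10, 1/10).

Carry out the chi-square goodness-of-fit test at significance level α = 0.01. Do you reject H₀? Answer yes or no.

n = 67; E_i = n·p_i = [26.80, 33.50, 6.70]
χ² = (26−26.80)²/26.80 + (9−33.50)²/33.50 + (32−6.70)²/6.70 = 113.4776
df = 2
p-value (upper-tail) = 0.00000
At α=0.01: p < α → reject H₀

reject H₀: yes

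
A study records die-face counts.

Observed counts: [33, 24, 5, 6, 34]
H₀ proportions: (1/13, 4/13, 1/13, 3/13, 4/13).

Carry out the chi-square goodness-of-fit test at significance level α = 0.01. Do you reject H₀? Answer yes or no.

reject H₀: yes

n = 102; E_i = n·p_i = [7.85, 31.38, 7.85, 23.54, 31.38]
χ² = (33−7.85)²/7.85 + (24−31.38)²/31.38 + (5−7.85)²/7.85 + (6−23.54)²/23.54 + (34−31.38)²/31.38 = 96.6961
df = 4
p-value (upper-tail) = 0.00000
At α=0.01: p < α → reject H₀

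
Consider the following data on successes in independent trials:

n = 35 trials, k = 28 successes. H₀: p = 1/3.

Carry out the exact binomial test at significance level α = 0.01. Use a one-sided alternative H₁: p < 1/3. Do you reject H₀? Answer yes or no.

Exact binomial: n=35, k=28, p₀=1/3=0.3333
P(X≤28) from Σ C(n,i)·p₀^i·(1−p₀)^(n−i)
p-value (one-sided, H₁ less) = 1.00000
At α=0.01: p ≥ α → fail to reject H₀

reject H₀: no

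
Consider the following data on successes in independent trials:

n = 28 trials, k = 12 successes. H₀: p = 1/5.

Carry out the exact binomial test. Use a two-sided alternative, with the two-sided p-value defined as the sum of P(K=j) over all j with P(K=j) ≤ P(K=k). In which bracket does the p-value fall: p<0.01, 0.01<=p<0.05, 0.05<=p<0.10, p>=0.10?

p-value bracket: p<0.01

Exact binomial: n=28, k=12, p₀=1/5=0.2000
P(X=j) = C(n,j)·p₀^j·(1−p₀)^(n−j); p = Σ P(X=j) over j with P(X=j) ≤ P(X=12)
p-value (two-sided) = 0.00689
→ bracket: p<0.01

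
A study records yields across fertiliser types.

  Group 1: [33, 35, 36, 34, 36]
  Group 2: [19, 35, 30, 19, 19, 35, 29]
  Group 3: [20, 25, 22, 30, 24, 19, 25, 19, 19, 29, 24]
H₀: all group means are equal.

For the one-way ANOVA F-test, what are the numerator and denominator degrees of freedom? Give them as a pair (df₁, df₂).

degrees of freedom = [2, 20]

k = 3 groups, N = 23 total
df = (k−1, N−k) = (3−1, 23−3) = (2, 20)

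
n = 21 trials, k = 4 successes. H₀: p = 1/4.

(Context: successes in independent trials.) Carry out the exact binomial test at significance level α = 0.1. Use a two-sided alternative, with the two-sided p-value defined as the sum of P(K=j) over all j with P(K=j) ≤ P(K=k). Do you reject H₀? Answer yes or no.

reject H₀: no

Exact binomial: n=21, k=4, p₀=1/4=0.2500
P(X=j) = C(n,j)·p₀^j·(1−p₀)^(n−j); p = Σ P(X=j) over j with P(X=j) ≤ P(X=4)
p-value (two-sided) = 0.62379
At α=0.1: p ≥ α → fail to reject H₀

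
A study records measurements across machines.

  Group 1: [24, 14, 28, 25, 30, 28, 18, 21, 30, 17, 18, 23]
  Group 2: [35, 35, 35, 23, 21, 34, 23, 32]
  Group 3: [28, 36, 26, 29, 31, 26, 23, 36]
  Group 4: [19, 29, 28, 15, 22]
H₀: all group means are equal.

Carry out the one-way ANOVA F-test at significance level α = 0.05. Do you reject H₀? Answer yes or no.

reject H₀: yes

Group means [23.00, 29.75, 29.38, 22.60], grand mean 26.121
SSB = Σnᵢ(x̄ᵢ−x̄)² = 368.940; SSW = ΣΣ(x−x̄ᵢ)² = 894.575
MSB = 368.940/3 = 122.9801; MSW = 894.575/29 = 30.8474
F = MSB/MSW = 3.9867
df = (3, 29)
p-value (upper-tail) = 0.01710
At α=0.05: p < α → reject H₀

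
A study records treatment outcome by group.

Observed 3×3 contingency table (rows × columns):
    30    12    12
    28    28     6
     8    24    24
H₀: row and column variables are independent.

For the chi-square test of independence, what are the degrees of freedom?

degrees of freedom = 4

df = (r−1)(c−1) = (3−1)·(3−1) = 4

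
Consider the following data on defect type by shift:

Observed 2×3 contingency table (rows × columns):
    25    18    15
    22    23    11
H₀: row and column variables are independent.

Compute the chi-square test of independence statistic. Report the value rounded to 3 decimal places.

Row totals [58, 56], col totals [47, 41, 26], n=114
χ² = (25−23.91)²/23.91 + (18−20.86)²/20.86 + (15−13.23)²/13.23 + (22−23.09)²/23.09 + (23−20.14)²/20.14 + (11−12.77)²/12.77 = 1.3820
df = 2

test statistic = 1.382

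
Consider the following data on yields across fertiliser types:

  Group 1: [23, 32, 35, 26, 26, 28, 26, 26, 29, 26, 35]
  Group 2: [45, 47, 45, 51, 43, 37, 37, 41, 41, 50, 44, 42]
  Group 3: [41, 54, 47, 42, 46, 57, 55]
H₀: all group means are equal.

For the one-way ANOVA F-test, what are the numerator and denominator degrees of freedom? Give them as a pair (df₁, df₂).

k = 3 groups, N = 30 total
df = (k−1, N−k) = (3−1, 30−3) = (2, 27)

degrees of freedom = [2, 27]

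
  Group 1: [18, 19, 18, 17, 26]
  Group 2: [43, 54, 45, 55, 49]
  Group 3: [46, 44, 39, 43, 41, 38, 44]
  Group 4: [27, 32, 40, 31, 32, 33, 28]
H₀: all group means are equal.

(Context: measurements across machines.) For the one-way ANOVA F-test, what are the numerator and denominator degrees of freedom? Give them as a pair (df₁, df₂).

degrees of freedom = [3, 20]

k = 4 groups, N = 24 total
df = (k−1, N−k) = (4−1, 24−4) = (3, 20)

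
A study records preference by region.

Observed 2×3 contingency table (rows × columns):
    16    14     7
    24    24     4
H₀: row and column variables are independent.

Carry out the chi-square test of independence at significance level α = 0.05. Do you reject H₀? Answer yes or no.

reject H₀: no

Row totals [37, 52], col totals [40, 38, 11], n=89
χ² = (16−16.63)²/16.63 + (14−15.80)²/15.80 + (7−4.57)²/4.57 + (24−23.37)²/23.37 + (24−22.20)²/22.20 + (4−6.43)²/6.43 = 2.5954
df = 2
p-value (upper-tail) = 0.27316
At α=0.05: p ≥ α → fail to reject H₀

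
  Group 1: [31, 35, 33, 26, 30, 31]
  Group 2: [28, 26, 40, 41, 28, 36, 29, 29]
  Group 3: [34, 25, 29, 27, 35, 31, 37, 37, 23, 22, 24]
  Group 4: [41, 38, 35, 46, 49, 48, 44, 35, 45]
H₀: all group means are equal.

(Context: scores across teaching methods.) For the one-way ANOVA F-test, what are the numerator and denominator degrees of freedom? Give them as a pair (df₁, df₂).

degrees of freedom = [3, 30]

k = 4 groups, N = 34 total
df = (k−1, N−k) = (4−1, 34−4) = (3, 30)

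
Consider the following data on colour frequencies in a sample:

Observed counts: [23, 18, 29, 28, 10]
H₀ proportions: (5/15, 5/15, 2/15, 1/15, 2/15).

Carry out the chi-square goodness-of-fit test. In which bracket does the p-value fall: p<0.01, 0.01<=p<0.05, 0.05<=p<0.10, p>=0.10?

p-value bracket: p<0.01

n = 108; E_i = n·p_i = [36.00, 36.00, 14.40, 7.20, 14.40]
χ² = (23−36.00)²/36.00 + (18−36.00)²/36.00 + (29−14.40)²/14.40 + (28−7.20)²/7.20 + (10−14.40)²/14.40 = 89.9306
df = 4
p-value (upper-tail) = 0.00000
→ bracket: p<0.01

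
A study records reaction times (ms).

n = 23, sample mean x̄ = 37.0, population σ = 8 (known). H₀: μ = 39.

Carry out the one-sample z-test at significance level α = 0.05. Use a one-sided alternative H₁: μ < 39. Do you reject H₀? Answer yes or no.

reject H₀: no

SE = σ/√n = 8/√23 = 1.6681
z = (x̄−μ₀)/SE = (37.0−39)/1.6681 = -1.1990
p-value (one-sided, H₁ less) = 0.11527
At α=0.05: p ≥ α → fail to reject H₀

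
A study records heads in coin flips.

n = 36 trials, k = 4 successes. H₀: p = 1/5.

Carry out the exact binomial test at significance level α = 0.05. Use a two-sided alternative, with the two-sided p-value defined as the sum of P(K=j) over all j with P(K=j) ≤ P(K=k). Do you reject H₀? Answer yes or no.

reject H₀: no

Exact binomial: n=36, k=4, p₀=1/5=0.2000
P(X=j) = C(n,j)·p₀^j·(1−p₀)^(n−j); p = Σ P(X=j) over j with P(X=j) ≤ P(X=4)
p-value (two-sided) = 0.21581
At α=0.05: p ≥ α → fail to reject H₀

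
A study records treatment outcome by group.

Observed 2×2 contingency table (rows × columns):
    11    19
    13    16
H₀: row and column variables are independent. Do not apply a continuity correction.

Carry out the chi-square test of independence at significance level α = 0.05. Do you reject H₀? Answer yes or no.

Row totals [30, 29], col totals [24, 35], n=59
χ² = (11−12.20)²/12.20 + (19−17.80)²/17.80 + (13−11.80)²/11.80 + (16−17.20)²/17.20 = 0.4070
df = 1
p-value (upper-tail) = 0.52351
At α=0.05: p ≥ α → fail to reject H₀

reject H₀: no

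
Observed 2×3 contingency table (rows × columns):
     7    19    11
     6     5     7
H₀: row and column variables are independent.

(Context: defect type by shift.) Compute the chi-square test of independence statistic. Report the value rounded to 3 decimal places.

test statistic = 2.917

Row totals [37, 18], col totals [13, 24, 18], n=55
χ² = (7−8.75)²/8.75 + (19−16.15)²/16.15 + (11−12.11)²/12.11 + (6−4.25)²/4.25 + (5−7.85)²/7.85 + (7−5.89)²/5.89 = 2.9169
df = 2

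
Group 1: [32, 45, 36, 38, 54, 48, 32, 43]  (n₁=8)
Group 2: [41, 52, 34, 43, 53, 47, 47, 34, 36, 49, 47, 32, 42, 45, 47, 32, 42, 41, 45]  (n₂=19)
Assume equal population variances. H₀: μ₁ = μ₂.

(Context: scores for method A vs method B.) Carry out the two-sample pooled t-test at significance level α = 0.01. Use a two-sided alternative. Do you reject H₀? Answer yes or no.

reject H₀: no

x̄₁=41.000, s₁=7.874, n₁=8
x̄₂=42.579, s₂=6.449, n₂=19
s_p² = [7·7.874² + 18·6.449²]/25 = 47.3053
SE = √(s_p²·(1/8+1/19)) = 2.8988
t = (41.000−42.579)/2.8988 = -0.5447
df = 25
p-value (two-sided) = 0.59079
At α=0.01: p ≥ α → fail to reject H₀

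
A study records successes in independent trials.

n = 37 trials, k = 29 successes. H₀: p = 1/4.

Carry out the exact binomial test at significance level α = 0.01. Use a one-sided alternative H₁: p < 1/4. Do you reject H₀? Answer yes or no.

reject H₀: no

Exact binomial: n=37, k=29, p₀=1/4=0.2500
P(X≤29) from Σ C(n,i)·p₀^i·(1−p₀)^(n−i)
p-value (one-sided, H₁ less) = 1.00000
At α=0.01: p ≥ α → fail to reject H₀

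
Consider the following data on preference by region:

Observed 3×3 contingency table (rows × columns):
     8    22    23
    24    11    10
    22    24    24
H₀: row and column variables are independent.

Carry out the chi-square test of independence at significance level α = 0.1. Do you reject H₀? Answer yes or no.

Row totals [53, 45, 70], col totals [54, 57, 57], n=168
χ² = (8−17.04)²/17.04 + (22−17.98)²/17.98 + (23−17.98)²/17.98 + (24−14.46)²/14.46 + (11−15.27)²/15.27 + (10−15.27)²/15.27 + (22−22.50)²/22.50 + (24−23.75)²/23.75 + (24−23.75)²/23.75 = 16.4039
df = 4
p-value (upper-tail) = 0.00252
At α=0.1: p < α → reject H₀

reject H₀: yes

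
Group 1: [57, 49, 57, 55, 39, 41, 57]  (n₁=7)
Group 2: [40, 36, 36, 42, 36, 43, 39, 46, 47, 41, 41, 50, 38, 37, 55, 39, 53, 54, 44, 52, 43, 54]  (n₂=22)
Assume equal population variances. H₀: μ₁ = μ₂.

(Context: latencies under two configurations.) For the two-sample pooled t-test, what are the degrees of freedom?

df = n₁ + n₂ − 2 = 7 + 22 − 2 = 27

degrees of freedom = 27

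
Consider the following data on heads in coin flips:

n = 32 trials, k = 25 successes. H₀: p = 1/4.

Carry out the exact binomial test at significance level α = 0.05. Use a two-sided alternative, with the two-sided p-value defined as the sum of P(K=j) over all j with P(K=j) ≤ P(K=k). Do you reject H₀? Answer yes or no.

reject H₀: yes

Exact binomial: n=32, k=25, p₀=1/4=0.2500
P(X=j) = C(n,j)·p₀^j·(1−p₀)^(n−j); p = Σ P(X=j) over j with P(X=j) ≤ P(X=25)
p-value (two-sided) = 0.00000
At α=0.05: p < α → reject H₀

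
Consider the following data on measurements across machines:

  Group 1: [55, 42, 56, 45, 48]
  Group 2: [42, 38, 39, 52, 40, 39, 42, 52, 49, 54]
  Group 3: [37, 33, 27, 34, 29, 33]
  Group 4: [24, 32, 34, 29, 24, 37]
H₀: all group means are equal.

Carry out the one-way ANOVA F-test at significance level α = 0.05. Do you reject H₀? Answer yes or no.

reject H₀: yes

Group means [49.20, 44.70, 32.17, 30.00], grand mean 39.481
SSB = Σnᵢ(x̄ᵢ−x̄)² = 1605.007; SSW = ΣΣ(x−x̄ᵢ)² = 715.733
MSB = 1605.007/3 = 535.0025; MSW = 715.733/23 = 31.1188
F = MSB/MSW = 17.1922
df = (3, 23)
p-value (upper-tail) = 0.00000
At α=0.05: p < α → reject H₀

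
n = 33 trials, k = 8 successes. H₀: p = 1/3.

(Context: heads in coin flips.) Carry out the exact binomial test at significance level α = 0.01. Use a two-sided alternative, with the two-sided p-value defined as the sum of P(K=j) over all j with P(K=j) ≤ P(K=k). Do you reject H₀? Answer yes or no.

Exact binomial: n=33, k=8, p₀=1/3=0.3333
P(X=j) = C(n,j)·p₀^j·(1−p₀)^(n−j); p = Σ P(X=j) over j with P(X=j) ≤ P(X=8)
p-value (two-sided) = 0.35594
At α=0.01: p ≥ α → fail to reject H₀

reject H₀: no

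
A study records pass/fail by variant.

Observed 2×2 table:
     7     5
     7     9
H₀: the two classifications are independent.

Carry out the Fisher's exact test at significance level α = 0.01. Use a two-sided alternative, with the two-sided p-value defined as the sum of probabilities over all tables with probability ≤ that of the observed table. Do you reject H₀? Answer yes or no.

Margins: r₁=12, r₂=16, c₁=14, c₂=14, n=28
p_obs = C(12,7)·C(16,7)/C(28,14); sum pmf over tables with pmf ≤ p_obs
p-value (two-sided) = 0.70357
At α=0.01: p ≥ α → fail to reject H₀

reject H₀: no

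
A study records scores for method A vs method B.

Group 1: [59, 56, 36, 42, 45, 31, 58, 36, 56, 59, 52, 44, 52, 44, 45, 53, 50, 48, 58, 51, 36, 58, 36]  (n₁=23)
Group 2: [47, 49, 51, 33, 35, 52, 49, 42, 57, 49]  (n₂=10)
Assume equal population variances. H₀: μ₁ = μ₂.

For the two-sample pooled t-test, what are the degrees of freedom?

df = n₁ + n₂ − 2 = 23 + 10 − 2 = 31

degrees of freedom = 31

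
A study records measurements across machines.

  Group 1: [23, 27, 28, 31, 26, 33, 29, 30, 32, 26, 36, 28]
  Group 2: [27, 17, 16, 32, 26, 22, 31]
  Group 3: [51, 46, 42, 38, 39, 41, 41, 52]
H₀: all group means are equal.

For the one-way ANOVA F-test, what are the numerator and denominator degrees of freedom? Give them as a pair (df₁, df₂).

degrees of freedom = [2, 24]

k = 3 groups, N = 27 total
df = (k−1, N−k) = (3−1, 27−3) = (2, 24)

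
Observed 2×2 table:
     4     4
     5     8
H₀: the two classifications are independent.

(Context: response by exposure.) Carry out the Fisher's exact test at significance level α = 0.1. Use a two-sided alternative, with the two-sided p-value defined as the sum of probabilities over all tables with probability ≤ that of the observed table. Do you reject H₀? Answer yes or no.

Margins: r₁=8, r₂=13, c₁=9, c₂=12, n=21
p_obs = C(8,4)·C(13,5)/C(21,9); sum pmf over tables with pmf ≤ p_obs
p-value (two-sided) = 0.67307
At α=0.1: p ≥ α → fail to reject H₀

reject H₀: no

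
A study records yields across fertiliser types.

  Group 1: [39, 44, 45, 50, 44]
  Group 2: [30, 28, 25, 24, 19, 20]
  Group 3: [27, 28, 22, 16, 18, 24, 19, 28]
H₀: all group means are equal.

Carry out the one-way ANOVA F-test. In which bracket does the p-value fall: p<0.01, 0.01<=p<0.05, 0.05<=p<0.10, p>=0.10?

Group means [44.40, 24.33, 22.75], grand mean 28.947
SSB = Σnᵢ(x̄ᵢ−x̄)² = 1628.914; SSW = ΣΣ(x−x̄ᵢ)² = 312.033
MSB = 1628.914/2 = 814.4570; MSW = 312.033/16 = 19.5021
F = MSB/MSW = 41.7626
df = (2, 16)
p-value (upper-tail) = 0.00000
→ bracket: p<0.01

p-value bracket: p<0.01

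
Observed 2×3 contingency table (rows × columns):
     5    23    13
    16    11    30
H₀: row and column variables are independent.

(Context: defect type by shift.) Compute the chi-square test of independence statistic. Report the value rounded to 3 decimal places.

test statistic = 14.492

Row totals [41, 57], col totals [21, 34, 43], n=98
χ² = (5−8.79)²/8.79 + (23−14.22)²/14.22 + (13−17.99)²/17.99 + (16−12.21)²/12.21 + (11−19.78)²/19.78 + (30−25.01)²/25.01 = 14.4922
df = 2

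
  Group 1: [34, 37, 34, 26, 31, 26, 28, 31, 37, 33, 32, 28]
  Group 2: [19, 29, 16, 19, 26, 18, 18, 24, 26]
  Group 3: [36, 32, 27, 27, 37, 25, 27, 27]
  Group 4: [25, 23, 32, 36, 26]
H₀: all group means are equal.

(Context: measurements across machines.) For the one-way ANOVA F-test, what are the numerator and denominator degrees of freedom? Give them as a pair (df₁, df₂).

k = 4 groups, N = 34 total
df = (k−1, N−k) = (4−1, 34−4) = (3, 30)

degrees of freedom = [3, 30]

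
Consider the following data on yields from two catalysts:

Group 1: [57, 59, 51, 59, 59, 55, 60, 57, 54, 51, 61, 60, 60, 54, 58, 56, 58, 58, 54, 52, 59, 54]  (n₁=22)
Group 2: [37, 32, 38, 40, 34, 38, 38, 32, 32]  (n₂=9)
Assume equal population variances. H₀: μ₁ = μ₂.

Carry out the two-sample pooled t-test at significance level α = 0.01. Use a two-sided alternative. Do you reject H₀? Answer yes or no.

x̄₁=56.636, s₁=3.064, n₁=22
x̄₂=35.667, s₂=3.162, n₂=9
s_p² = [21·3.064² + 8·3.162²]/29 = 9.5549
SE = √(s_p²·(1/22+1/9)) = 1.2231
t = (56.636−35.667)/1.2231 = 17.1448
df = 29
p-value (two-sided) = 0.00000
At α=0.01: p < α → reject H₀

reject H₀: yes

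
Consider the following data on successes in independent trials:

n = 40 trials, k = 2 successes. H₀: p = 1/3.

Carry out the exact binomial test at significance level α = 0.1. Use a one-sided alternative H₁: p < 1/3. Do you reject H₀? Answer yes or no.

Exact binomial: n=40, k=2, p₀=1/3=0.3333
P(X≤2) from Σ C(n,i)·p₀^i·(1−p₀)^(n−i)
p-value (one-sided, H₁ less) = 0.00002
At α=0.1: p < α → reject H₀

reject H₀: yes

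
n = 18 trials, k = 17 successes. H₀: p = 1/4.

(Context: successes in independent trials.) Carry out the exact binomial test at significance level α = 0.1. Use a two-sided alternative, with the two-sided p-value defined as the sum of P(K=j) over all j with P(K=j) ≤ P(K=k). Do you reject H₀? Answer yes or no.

reject H₀: yes

Exact binomial: n=18, k=17, p₀=1/4=0.2500
P(X=j) = C(n,j)·p₀^j·(1−p₀)^(n−j); p = Σ P(X=j) over j with P(X=j) ≤ P(X=17)
p-value (two-sided) = 0.00000
At α=0.1: p < α → reject H₀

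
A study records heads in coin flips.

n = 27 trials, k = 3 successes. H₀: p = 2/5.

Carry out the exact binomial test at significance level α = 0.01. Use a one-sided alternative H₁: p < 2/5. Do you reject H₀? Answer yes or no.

reject H₀: yes

Exact binomial: n=27, k=3, p₀=2/5=0.4000
P(X≤3) from Σ C(n,i)·p₀^i·(1−p₀)^(n−i)
p-value (one-sided, H₁ less) = 0.00107
At α=0.01: p < α → reject H₀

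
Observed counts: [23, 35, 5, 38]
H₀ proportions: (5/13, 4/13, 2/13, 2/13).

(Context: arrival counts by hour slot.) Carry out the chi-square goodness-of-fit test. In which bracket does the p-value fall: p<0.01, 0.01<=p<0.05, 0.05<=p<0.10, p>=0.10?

n = 101; E_i = n·p_i = [38.85, 31.08, 15.54, 15.54]
χ² = (23−38.85)²/38.85 + (35−31.08)²/31.08 + (5−15.54)²/15.54 + (38−15.54)²/15.54 = 46.5757
df = 3
p-value (upper-tail) = 0.00000
→ bracket: p<0.01

p-value bracket: p<0.01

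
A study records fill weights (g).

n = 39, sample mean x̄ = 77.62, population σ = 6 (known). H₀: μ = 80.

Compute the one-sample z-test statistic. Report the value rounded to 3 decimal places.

SE = σ/√n = 6/√39 = 0.9608
z = (x̄−μ₀)/SE = (77.62−80)/0.9608 = -2.4772

test statistic = -2.477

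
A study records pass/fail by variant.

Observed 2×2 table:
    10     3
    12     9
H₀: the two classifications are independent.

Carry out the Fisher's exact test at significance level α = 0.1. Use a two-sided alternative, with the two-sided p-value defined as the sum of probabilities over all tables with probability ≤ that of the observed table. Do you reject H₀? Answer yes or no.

reject H₀: no

Margins: r₁=13, r₂=21, c₁=22, c₂=12, n=34
p_obs = C(13,10)·C(21,12)/C(34,22); sum pmf over tables with pmf ≤ p_obs
p-value (two-sided) = 0.29195
At α=0.1: p ≥ α → fail to reject H₀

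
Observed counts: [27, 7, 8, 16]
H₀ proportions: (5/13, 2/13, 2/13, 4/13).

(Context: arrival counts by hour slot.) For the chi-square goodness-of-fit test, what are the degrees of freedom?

df = k − 1 = 4 − 1 = 3

degrees of freedom = 3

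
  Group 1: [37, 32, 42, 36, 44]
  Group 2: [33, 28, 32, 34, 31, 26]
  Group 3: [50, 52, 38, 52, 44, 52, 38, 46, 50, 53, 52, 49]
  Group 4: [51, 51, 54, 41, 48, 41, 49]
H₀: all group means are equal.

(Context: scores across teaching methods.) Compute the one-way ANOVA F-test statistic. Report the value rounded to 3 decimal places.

test statistic = 21.170

Group means [38.20, 30.67, 48.00, 47.86], grand mean 42.867
SSB = Σnᵢ(x̄ᵢ−x̄)² = 1492.476; SSW = ΣΣ(x−x̄ᵢ)² = 610.990
MSB = 1492.476/3 = 497.4921; MSW = 610.990/26 = 23.4996
F = MSB/MSW = 21.1702
df = (3, 26)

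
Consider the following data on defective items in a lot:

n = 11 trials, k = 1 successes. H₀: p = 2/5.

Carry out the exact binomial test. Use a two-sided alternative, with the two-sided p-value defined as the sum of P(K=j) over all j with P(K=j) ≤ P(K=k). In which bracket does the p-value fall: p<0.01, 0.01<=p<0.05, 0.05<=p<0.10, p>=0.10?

p-value bracket: 0.05<=p<0.10

Exact binomial: n=11, k=1, p₀=2/5=0.4000
P(X=j) = C(n,j)·p₀^j·(1−p₀)^(n−j); p = Σ P(X=j) over j with P(X=j) ≤ P(X=1)
p-value (two-sided) = 0.05951
→ bracket: 0.05<=p<0.10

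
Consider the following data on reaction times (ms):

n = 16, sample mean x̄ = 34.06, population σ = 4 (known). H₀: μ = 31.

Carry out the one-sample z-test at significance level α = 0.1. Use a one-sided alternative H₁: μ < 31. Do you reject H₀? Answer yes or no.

reject H₀: no

SE = σ/√n = 4/√16 = 1.0000
z = (x̄−μ₀)/SE = (34.06−31)/1.0000 = 3.0600
p-value (one-sided, H₁ less) = 0.99889
At α=0.1: p ≥ α → fail to reject H₀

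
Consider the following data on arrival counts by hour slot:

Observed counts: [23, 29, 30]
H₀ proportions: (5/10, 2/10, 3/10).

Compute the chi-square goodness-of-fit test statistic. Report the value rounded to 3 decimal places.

n = 82; E_i = n·p_i = [41.00, 16.40, 24.60]
χ² = (23−41.00)²/41.00 + (29−16.40)²/16.40 + (30−24.60)²/24.60 = 18.7683
df = 2

test statistic = 18.768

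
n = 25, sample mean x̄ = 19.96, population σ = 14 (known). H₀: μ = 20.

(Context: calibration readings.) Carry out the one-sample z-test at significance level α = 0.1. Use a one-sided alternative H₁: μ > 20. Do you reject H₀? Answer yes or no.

SE = σ/√n = 14/√25 = 2.8000
z = (x̄−μ₀)/SE = (19.96−20)/2.8000 = -0.0143
p-value (one-sided, H₁ greater) = 0.50570
At α=0.1: p ≥ α → fail to reject H₀

reject H₀: no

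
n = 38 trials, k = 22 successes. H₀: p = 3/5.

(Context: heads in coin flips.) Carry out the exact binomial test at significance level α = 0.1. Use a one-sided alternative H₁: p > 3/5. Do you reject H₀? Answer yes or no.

Exact binomial: n=38, k=22, p₀=3/5=0.6000
P(X≥22) from Σ C(n,i)·p₀^i·(1−p₀)^(n−i)
p-value (one-sided, H₁ greater) = 0.66959
At α=0.1: p ≥ α → fail to reject H₀

reject H₀: no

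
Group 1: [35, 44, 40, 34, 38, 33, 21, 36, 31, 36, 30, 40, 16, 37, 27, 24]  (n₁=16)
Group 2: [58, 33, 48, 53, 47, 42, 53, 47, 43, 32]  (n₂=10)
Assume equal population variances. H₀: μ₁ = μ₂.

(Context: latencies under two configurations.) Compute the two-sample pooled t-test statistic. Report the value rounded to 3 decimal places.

x̄₁=32.625, s₁=7.500, n₁=16
x̄₂=45.600, s₂=8.409, n₂=10
s_p² = [15·7.500² + 9·8.409²]/24 = 61.6729
SE = √(s_p²·(1/16+1/10)) = 3.1657
t = (32.625−45.600)/3.1657 = -4.0986
df = 24

test statistic = -4.099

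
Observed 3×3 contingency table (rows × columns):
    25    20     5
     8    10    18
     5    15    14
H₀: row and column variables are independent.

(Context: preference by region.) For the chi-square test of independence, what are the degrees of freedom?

df = (r−1)(c−1) = (3−1)·(3−1) = 4

degrees of freedom = 4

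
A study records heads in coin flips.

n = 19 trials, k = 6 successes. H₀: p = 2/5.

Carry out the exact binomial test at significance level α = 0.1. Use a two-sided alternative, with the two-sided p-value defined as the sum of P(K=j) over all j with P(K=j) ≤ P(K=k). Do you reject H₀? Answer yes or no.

reject H₀: no

Exact binomial: n=19, k=6, p₀=2/5=0.4000
P(X=j) = C(n,j)·p₀^j·(1−p₀)^(n−j); p = Σ P(X=j) over j with P(X=j) ≤ P(X=6)
p-value (two-sided) = 0.49416
At α=0.1: p ≥ α → fail to reject H₀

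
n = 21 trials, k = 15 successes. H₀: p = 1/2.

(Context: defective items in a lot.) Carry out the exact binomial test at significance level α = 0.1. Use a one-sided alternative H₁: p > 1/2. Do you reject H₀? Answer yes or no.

reject H₀: yes

Exact binomial: n=21, k=15, p₀=1/2=0.5000
P(X≥15) from Σ C(n,i)·p₀^i·(1−p₀)^(n−i)
p-value (one-sided, H₁ greater) = 0.03918
At α=0.1: p < α → reject H₀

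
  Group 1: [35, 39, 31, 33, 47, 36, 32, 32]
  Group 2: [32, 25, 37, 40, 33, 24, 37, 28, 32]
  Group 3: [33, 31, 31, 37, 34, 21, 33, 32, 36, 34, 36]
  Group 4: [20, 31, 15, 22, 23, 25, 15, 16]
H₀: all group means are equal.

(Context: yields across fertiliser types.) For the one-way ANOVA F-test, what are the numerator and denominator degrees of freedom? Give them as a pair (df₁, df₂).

k = 4 groups, N = 36 total
df = (k−1, N−k) = (4−1, 36−4) = (3, 32)

degrees of freedom = [3, 32]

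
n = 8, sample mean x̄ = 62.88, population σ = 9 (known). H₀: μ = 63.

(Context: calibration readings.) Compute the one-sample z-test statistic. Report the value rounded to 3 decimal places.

SE = σ/√n = 9/√8 = 3.1820
z = (x̄−μ₀)/SE = (62.88−63)/3.1820 = -0.0377

test statistic = -0.038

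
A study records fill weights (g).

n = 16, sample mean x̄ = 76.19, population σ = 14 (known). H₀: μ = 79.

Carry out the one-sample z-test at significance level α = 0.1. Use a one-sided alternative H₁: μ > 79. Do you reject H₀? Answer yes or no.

reject H₀: no

SE = σ/√n = 14/√16 = 3.5000
z = (x̄−μ₀)/SE = (76.19−79)/3.5000 = -0.8029
p-value (one-sided, H₁ greater) = 0.78897
At α=0.1: p ≥ α → fail to reject H₀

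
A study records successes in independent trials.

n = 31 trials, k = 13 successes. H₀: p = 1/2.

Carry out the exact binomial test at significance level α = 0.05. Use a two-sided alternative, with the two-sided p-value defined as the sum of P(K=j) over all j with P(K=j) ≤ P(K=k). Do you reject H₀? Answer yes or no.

Exact binomial: n=31, k=13, p₀=1/2=0.5000
P(X=j) = C(n,j)·p₀^j·(1−p₀)^(n−j); p = Σ P(X=j) over j with P(X=j) ≤ P(X=13)
p-value (two-sided) = 0.47313
At α=0.05: p ≥ α → fail to reject H₀

reject H₀: no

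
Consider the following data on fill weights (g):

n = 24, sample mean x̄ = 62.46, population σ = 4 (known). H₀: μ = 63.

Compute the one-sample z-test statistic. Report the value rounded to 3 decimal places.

SE = σ/√n = 4/√24 = 0.8165
z = (x̄−μ₀)/SE = (62.46−63)/0.8165 = -0.6614

test statistic = -0.661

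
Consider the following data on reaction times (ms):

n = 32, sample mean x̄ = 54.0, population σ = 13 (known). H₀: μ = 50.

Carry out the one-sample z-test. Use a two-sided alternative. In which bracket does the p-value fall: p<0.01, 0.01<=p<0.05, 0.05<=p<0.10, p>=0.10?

SE = σ/√n = 13/√32 = 2.2981
z = (x̄−μ₀)/SE = (54.0−50)/2.2981 = 1.7406
p-value (two-sided) = 0.08176
→ bracket: 0.05<=p<0.10

p-value bracket: 0.05<=p<0.10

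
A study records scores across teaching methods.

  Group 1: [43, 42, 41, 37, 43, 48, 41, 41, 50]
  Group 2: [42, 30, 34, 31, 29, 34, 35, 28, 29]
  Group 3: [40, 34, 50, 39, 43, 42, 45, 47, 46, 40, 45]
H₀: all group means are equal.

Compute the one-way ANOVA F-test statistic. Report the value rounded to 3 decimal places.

test statistic = 18.404

Group means [42.89, 32.44, 42.82], grand mean 39.621
SSB = Σnᵢ(x̄ᵢ−x̄)² = 672.080; SSW = ΣΣ(x−x̄ᵢ)² = 474.747
MSB = 672.080/2 = 336.0401; MSW = 474.747/26 = 18.2595
F = MSB/MSW = 18.4036
df = (2, 26)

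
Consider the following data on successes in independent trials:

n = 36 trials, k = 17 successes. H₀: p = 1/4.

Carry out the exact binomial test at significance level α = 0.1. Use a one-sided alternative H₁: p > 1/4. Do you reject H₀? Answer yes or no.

Exact binomial: n=36, k=17, p₀=1/4=0.2500
P(X≥17) from Σ C(n,i)·p₀^i·(1−p₀)^(n−i)
p-value (one-sided, H₁ greater) = 0.00318
At α=0.1: p < α → reject H₀

reject H₀: yes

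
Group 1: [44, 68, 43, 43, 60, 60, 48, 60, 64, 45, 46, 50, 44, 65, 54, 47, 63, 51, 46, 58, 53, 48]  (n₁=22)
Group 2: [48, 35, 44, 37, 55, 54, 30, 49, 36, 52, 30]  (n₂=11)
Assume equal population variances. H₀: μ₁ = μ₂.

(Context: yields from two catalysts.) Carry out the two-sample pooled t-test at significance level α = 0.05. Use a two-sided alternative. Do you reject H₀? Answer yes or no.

x̄₁=52.727, s₁=8.119, n₁=22
x̄₂=42.727, s₂=9.456, n₂=11
s_p² = [21·8.119² + 10·9.456²]/31 = 73.5015
SE = √(s_p²·(1/22+1/11)) = 3.1659
t = (52.727−42.727)/3.1659 = 3.1587
df = 31
p-value (two-sided) = 0.00352
At α=0.05: p < α → reject H₀

reject H₀: yes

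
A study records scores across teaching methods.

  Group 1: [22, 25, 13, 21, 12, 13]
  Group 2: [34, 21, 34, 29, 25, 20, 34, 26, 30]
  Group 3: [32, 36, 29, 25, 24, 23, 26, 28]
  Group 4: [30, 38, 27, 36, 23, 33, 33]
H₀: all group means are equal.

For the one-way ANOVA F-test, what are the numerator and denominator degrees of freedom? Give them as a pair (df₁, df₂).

degrees of freedom = [3, 26]

k = 4 groups, N = 30 total
df = (k−1, N−k) = (4−1, 30−4) = (3, 26)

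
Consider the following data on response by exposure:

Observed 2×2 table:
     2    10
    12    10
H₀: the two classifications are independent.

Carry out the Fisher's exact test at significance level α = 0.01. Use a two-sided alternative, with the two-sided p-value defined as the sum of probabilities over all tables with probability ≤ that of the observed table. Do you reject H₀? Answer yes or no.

Margins: r₁=12, r₂=22, c₁=14, c₂=20, n=34
p_obs = C(12,2)·C(22,12)/C(34,14); sum pmf over tables with pmf ≤ p_obs
p-value (two-sided) = 0.06623
At α=0.01: p ≥ α → fail to reject H₀

reject H₀: no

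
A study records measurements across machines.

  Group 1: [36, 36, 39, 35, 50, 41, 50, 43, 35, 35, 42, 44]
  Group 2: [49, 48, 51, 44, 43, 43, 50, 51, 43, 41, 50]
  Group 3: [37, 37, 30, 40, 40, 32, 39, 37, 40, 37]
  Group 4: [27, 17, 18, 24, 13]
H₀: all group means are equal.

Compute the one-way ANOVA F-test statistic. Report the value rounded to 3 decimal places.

Group means [40.50, 46.64, 36.90, 19.80], grand mean 38.605
SSB = Σnᵢ(x̄ᵢ−x̄)² = 2549.833; SSW = ΣΣ(x−x̄ᵢ)² = 713.245
MSB = 2549.833/3 = 849.9445; MSW = 713.245/34 = 20.9778
F = MSB/MSW = 40.5164
df = (3, 34)

test statistic = 40.516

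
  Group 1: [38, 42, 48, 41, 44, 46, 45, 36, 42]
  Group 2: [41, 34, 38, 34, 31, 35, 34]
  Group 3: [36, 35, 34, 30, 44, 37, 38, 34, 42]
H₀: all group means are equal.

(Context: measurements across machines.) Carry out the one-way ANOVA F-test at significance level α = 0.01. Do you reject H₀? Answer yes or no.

Group means [42.44, 35.29, 36.67], grand mean 38.360
SSB = Σnᵢ(x̄ᵢ−x̄)² = 242.109; SSW = ΣΣ(x−x̄ᵢ)² = 325.651
MSB = 242.109/2 = 121.0546; MSW = 325.651/22 = 14.8023
F = MSB/MSW = 8.1781
df = (2, 22)
p-value (upper-tail) = 0.00221
At α=0.01: p < α → reject H₀

reject H₀: yes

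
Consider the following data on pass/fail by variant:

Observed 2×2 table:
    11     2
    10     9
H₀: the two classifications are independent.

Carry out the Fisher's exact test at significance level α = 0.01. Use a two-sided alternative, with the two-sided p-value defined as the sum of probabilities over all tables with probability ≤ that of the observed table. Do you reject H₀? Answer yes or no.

reject H₀: no

Margins: r₁=13, r₂=19, c₁=21, c₂=11, n=32
p_obs = C(13,11)·C(19,10)/C(32,21); sum pmf over tables with pmf ≤ p_obs
p-value (two-sided) = 0.12795
At α=0.01: p ≥ α → fail to reject H₀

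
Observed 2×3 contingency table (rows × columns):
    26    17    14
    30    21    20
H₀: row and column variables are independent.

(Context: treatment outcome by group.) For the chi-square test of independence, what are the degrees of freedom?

degrees of freedom = 2

df = (r−1)(c−1) = (2−1)·(3−1) = 2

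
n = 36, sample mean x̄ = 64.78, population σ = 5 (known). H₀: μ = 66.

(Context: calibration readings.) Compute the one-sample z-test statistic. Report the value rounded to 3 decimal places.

SE = σ/√n = 5/√36 = 0.8333
z = (x̄−μ₀)/SE = (64.78−66)/0.8333 = -1.4640

test statistic = -1.464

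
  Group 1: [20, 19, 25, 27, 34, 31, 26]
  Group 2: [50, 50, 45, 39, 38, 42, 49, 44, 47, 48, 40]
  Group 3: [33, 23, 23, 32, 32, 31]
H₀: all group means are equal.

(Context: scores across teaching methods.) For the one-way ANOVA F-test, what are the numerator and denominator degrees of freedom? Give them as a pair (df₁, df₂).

k = 3 groups, N = 24 total
df = (k−1, N−k) = (3−1, 24−3) = (2, 21)

degrees of freedom = [2, 21]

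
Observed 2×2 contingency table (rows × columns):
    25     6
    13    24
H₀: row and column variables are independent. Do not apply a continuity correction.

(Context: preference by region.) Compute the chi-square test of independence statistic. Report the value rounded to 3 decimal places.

Row totals [31, 37], col totals [38, 30], n=68
χ² = (25−17.32)²/17.32 + (6−13.68)²/13.68 + (13−20.68)²/20.68 + (24−16.32)²/16.32 = 14.1704
df = 1

test statistic = 14.170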